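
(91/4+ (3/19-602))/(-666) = 44011/50616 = 0.87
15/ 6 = 5/ 2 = 2.50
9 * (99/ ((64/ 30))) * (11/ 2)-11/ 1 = 146311/ 64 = 2286.11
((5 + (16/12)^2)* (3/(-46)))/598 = -61/82524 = -0.00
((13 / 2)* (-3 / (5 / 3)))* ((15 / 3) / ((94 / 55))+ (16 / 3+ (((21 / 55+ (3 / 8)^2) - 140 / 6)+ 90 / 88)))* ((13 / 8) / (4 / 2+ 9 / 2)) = 261879579 / 6617600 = 39.57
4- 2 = 2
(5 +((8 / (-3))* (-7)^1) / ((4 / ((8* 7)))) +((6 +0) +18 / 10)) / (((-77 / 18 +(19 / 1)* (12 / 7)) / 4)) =690816 / 17825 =38.76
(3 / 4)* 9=27 / 4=6.75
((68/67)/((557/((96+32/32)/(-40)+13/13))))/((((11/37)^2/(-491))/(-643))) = -418812552993/45155990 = -9274.80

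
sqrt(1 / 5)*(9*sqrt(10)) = 9*sqrt(2) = 12.73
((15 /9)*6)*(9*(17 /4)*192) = 73440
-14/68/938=-1/4556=-0.00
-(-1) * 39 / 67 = 39 / 67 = 0.58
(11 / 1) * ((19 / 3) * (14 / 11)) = 266 / 3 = 88.67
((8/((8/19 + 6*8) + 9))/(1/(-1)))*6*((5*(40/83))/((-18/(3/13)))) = 30400/1177189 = 0.03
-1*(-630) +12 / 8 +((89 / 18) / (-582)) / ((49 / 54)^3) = 14413037115 / 22823906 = 631.49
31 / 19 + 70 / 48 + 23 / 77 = 118981 / 35112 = 3.39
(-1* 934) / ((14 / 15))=-7005 / 7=-1000.71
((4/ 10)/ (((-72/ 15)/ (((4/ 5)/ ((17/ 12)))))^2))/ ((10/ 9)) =36/ 7225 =0.00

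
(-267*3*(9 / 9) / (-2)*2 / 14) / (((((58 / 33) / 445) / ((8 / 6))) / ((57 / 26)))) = 223491015 / 5278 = 42343.88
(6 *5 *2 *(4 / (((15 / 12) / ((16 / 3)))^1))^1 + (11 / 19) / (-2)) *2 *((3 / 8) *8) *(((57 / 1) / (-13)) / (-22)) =350109 / 286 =1224.16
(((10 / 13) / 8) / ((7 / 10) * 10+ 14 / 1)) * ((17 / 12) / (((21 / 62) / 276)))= 60605 / 11466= 5.29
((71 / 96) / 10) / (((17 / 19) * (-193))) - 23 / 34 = -2132069 / 3149760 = -0.68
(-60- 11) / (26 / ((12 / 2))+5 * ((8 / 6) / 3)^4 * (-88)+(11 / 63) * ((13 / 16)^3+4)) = 13356306432 / 2265439409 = 5.90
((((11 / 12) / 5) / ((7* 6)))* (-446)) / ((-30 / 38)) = 46607 / 18900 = 2.47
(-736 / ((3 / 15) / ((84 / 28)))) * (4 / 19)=-44160 / 19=-2324.21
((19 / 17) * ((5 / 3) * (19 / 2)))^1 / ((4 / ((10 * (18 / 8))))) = 27075 / 272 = 99.54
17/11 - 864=-9487/11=-862.45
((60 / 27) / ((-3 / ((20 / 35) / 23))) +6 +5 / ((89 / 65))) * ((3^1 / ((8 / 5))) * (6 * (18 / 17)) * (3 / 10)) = 34.42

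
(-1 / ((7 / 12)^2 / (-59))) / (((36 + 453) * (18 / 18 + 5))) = 0.06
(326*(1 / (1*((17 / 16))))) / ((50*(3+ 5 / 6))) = 15648 / 9775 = 1.60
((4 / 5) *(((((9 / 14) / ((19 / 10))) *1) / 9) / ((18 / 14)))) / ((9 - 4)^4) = 4 / 106875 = 0.00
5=5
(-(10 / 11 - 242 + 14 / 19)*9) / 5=452106 / 1045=432.64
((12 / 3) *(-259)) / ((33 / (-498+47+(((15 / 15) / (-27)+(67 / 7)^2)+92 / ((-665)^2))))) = 635150360668 / 56288925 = 11283.75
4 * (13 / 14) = 26 / 7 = 3.71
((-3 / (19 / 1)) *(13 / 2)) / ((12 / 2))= -13 / 76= -0.17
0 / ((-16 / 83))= 0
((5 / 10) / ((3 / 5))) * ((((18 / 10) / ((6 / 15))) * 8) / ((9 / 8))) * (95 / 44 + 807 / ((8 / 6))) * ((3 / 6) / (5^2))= 53452 / 165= 323.95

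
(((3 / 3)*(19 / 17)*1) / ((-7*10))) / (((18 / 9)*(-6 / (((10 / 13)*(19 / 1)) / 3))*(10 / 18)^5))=2368521 / 19337500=0.12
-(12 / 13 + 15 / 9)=-101 / 39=-2.59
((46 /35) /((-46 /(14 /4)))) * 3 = -3 /10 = -0.30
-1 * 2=-2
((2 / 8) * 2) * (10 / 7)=5 / 7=0.71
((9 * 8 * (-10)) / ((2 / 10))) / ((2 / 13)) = -23400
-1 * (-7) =7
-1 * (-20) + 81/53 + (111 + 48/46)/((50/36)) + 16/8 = 104.20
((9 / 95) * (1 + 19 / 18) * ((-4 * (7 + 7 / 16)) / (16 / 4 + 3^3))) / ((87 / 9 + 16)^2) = -5661 / 19955320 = -0.00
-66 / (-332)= 33 / 166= 0.20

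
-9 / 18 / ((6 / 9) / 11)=-33 / 4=-8.25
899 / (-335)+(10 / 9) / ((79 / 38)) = -511889 / 238185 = -2.15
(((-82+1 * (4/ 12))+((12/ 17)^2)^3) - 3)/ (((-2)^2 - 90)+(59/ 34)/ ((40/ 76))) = 1.02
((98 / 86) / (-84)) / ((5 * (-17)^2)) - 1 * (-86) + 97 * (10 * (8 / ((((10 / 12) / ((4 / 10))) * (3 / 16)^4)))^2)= 42411911008496907083 / 4529641500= 9363193755.73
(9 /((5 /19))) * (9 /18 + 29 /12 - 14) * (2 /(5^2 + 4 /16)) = -15162 /505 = -30.02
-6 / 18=-0.33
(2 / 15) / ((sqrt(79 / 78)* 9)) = 2* sqrt(6162) / 10665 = 0.01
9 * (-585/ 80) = -1053/ 16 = -65.81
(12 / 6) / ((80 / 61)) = 61 / 40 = 1.52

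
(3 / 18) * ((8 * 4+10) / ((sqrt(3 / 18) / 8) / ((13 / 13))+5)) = 13440 / 9599 - 56 * sqrt(6) / 9599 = 1.39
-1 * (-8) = 8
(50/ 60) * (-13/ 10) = -13/ 12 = -1.08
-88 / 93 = -0.95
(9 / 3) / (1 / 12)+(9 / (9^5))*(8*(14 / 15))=3543052 / 98415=36.00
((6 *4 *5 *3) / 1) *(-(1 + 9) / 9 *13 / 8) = -650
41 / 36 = 1.14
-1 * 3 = -3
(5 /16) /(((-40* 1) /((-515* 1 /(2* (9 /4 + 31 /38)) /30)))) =1957 /89472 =0.02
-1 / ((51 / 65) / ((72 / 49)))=-1560 / 833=-1.87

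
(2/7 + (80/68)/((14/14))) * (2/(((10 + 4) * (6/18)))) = 0.63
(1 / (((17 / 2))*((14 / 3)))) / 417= 1 / 16541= 0.00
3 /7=0.43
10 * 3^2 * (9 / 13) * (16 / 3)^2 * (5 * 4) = 460800 / 13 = 35446.15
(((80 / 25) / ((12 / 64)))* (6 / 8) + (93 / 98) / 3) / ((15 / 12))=12854 / 1225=10.49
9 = 9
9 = 9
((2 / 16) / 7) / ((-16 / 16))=-1 / 56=-0.02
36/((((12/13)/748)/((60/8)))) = 218790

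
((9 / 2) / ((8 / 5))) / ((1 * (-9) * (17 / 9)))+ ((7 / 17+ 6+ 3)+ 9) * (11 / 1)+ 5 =56403 / 272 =207.36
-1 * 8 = -8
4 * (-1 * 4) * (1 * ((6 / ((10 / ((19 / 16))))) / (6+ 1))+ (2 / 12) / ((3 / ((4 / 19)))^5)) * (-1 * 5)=8.14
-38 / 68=-19 / 34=-0.56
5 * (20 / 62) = 50 / 31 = 1.61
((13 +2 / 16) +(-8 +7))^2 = 9409 / 64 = 147.02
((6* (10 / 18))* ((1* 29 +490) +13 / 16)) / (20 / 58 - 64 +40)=-1205965 / 16464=-73.25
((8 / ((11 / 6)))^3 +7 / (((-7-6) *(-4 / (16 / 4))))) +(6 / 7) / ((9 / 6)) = 10198303 / 121121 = 84.20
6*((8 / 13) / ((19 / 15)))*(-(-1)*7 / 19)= 5040 / 4693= 1.07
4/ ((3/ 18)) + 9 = 33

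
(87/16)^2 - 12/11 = 80187/2816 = 28.48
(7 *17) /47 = 119 /47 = 2.53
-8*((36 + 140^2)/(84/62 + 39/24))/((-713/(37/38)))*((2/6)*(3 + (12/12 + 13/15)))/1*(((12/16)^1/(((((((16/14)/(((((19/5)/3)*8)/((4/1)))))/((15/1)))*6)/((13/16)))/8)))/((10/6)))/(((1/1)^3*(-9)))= -2413176038/11472975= -210.34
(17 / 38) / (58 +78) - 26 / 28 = -1969 / 2128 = -0.93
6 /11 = 0.55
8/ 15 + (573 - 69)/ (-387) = -496/ 645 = -0.77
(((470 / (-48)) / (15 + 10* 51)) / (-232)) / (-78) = -47 / 45601920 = -0.00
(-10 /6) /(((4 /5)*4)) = -25 /48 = -0.52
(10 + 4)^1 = 14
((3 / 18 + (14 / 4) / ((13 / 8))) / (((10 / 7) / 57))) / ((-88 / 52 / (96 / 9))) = -583.59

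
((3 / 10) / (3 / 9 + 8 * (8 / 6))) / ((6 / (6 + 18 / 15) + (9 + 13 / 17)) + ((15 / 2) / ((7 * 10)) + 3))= 2142 / 1076405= 0.00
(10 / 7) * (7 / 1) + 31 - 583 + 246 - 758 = -1054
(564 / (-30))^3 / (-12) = 553.72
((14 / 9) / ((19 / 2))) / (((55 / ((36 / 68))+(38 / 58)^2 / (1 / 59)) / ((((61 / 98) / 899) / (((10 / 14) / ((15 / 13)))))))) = 5307 / 3744372541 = 0.00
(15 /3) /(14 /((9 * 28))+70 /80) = 360 /67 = 5.37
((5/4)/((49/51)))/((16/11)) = 2805/3136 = 0.89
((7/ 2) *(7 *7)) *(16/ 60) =686/ 15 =45.73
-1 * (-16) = 16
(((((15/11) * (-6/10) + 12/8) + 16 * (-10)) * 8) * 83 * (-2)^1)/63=2327320/693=3358.33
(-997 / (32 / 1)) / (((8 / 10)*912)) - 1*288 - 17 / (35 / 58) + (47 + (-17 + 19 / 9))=-284.10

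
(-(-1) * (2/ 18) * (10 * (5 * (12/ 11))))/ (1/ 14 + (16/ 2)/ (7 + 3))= 14000/ 2013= 6.95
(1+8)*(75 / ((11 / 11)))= 675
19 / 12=1.58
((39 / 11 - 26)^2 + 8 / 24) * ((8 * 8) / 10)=5860736 / 1815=3229.06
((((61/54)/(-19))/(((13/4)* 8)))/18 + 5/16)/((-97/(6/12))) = -299983/186305184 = -0.00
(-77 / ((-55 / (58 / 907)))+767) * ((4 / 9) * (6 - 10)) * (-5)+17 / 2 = 111458803 / 16326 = 6827.07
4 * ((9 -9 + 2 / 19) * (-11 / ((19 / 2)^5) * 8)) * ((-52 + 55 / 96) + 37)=975040 / 141137643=0.01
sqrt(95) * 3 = 3 * sqrt(95) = 29.24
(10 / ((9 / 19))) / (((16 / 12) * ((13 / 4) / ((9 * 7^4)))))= 1368570 / 13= 105274.62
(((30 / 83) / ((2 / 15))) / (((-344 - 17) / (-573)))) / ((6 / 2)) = 42975 / 29963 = 1.43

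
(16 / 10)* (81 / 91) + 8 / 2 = 2468 / 455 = 5.42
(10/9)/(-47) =-10/423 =-0.02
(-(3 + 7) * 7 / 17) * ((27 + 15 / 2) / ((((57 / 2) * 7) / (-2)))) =460 / 323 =1.42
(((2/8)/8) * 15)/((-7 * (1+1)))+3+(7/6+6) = 13619/1344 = 10.13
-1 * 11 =-11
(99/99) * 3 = 3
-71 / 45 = -1.58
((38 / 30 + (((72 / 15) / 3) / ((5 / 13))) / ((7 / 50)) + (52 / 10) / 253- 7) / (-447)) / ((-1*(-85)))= -25504 / 40373487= -0.00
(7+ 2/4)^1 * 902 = 6765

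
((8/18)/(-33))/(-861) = 4/255717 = 0.00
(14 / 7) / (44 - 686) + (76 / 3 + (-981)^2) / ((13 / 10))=3089260117 / 4173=740297.18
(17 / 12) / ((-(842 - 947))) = 17 / 1260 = 0.01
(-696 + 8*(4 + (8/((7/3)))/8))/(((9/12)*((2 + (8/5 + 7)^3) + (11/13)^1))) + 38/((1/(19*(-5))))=-9842151370/2725317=-3611.38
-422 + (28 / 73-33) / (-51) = -1568725 / 3723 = -421.36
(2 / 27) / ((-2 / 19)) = -19 / 27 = -0.70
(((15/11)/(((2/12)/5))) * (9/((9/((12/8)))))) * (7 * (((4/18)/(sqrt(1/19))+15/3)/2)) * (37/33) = 6475 * sqrt(19)/121+291375/242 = 1437.28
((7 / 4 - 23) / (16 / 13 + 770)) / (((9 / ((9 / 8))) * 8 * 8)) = -1105 / 20533248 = -0.00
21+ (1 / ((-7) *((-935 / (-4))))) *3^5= 20.85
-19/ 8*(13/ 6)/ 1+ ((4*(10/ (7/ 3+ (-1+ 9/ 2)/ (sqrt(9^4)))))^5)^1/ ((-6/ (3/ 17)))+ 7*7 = -87650940290453179/ 2208735872112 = -39683.76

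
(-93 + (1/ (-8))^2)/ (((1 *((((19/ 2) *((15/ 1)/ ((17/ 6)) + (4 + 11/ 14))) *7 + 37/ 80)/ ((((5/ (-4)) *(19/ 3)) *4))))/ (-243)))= -144162975/ 135148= -1066.70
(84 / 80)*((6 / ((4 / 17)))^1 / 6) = 357 / 80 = 4.46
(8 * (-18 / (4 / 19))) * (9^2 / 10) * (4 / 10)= -55404 / 25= -2216.16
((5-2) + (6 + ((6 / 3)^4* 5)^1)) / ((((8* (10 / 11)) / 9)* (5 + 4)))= 979 / 80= 12.24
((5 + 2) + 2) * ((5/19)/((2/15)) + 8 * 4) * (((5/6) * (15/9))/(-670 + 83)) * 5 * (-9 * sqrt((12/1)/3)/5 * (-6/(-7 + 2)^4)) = -34857/278825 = -0.13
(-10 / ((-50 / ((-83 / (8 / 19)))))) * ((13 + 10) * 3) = -2720.32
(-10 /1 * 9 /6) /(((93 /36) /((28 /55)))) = -1008 /341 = -2.96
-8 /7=-1.14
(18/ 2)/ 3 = 3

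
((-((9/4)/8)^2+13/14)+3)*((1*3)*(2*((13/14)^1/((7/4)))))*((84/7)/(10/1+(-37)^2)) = 3228381/30271808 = 0.11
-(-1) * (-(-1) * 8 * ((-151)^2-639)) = 177296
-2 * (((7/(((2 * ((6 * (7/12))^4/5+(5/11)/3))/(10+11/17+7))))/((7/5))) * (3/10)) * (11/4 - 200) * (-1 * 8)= -1874664000/1353761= -1384.78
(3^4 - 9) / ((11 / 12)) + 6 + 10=1040 / 11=94.55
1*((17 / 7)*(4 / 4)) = 17 / 7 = 2.43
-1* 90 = -90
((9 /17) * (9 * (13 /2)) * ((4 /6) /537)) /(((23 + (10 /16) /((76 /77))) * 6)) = 11856 /43724867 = 0.00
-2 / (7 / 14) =-4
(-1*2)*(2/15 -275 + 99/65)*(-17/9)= -1812268/1755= -1032.63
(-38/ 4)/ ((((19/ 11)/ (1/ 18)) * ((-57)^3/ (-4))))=-11/ 1666737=-0.00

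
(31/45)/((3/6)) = 62/45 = 1.38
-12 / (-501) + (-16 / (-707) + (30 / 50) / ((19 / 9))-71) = -792665042 / 11216555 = -70.67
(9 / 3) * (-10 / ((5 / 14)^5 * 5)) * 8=-8260.98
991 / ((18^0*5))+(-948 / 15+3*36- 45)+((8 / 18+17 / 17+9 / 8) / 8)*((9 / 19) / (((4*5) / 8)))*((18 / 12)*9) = 241767 / 1216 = 198.82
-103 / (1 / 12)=-1236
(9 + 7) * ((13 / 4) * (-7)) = -364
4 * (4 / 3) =5.33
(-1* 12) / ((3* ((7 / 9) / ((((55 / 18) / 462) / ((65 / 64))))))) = -64 / 1911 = -0.03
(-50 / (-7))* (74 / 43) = 3700 / 301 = 12.29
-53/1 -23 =-76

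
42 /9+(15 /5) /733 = 10271 /2199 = 4.67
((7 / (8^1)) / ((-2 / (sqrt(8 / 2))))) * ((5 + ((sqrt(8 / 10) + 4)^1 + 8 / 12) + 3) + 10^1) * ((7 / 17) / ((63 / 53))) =-371 / 54 - 371 * sqrt(5) / 3060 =-7.14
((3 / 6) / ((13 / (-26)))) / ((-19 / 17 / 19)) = 17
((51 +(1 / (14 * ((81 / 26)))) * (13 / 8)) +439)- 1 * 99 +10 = 1819105 / 4536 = 401.04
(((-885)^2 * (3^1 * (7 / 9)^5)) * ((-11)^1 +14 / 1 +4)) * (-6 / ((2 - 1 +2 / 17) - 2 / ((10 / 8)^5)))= -1087830448906250 / 17903511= -60760732.85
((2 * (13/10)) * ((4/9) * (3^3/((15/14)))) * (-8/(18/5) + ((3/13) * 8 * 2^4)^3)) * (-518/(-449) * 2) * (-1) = -29562864791936/17073225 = -1731533.72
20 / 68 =5 / 17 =0.29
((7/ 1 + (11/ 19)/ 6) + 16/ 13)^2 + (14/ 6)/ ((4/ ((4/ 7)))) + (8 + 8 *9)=328738309/ 2196324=149.68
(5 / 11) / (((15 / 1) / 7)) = 7 / 33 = 0.21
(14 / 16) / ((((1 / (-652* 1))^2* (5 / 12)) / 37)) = 165152904 / 5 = 33030580.80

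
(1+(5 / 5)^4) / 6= 0.33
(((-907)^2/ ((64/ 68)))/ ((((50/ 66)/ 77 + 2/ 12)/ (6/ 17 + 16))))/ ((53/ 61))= 5908029017737/ 63388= 93204218.74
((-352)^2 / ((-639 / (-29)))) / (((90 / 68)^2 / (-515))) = -427837042688 / 258795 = -1653188.98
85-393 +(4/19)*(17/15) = -87712/285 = -307.76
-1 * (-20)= 20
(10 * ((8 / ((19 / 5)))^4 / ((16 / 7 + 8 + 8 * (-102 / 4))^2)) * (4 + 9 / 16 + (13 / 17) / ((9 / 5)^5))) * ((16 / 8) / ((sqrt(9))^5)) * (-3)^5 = -724512128200000 / 15034025024083953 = -0.05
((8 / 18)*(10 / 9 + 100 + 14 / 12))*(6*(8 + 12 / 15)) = 324016 / 135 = 2400.12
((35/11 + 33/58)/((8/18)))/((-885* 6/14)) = -16751/752840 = -0.02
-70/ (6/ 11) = -385/ 3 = -128.33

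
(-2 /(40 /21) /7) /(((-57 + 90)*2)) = -1 /440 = -0.00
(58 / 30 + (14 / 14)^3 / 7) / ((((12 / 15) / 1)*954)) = 109 / 40068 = 0.00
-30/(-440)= 3/44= 0.07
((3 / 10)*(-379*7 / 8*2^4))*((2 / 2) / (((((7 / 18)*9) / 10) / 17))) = -77316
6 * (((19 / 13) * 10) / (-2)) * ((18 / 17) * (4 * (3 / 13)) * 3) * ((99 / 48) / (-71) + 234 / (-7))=6141879675 / 1427881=4301.39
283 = 283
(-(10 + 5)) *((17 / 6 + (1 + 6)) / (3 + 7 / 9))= -2655 / 68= -39.04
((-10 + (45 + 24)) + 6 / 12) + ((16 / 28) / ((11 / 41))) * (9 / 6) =9655 / 154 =62.69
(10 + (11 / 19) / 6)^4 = 1755097689601 / 168896016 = 10391.59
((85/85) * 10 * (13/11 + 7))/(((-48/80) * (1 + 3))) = -375/11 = -34.09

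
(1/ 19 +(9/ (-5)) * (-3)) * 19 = 103.60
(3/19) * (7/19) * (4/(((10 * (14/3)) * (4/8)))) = 18/1805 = 0.01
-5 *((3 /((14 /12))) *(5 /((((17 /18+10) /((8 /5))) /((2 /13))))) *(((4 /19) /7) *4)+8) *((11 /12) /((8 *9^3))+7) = -281.22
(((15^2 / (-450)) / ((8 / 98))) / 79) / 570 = -49 / 360240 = -0.00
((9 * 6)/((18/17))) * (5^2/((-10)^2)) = 51/4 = 12.75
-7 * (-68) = 476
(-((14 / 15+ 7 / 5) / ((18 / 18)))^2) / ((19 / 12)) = -196 / 57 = -3.44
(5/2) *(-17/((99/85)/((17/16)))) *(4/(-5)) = 24565/792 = 31.02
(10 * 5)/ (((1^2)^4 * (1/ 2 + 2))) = 20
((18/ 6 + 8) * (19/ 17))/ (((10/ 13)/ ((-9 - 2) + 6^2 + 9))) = 2717/ 5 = 543.40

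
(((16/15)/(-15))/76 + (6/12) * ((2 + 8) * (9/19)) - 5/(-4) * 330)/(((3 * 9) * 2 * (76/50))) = 3547117/701784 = 5.05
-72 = -72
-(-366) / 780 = 61 / 130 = 0.47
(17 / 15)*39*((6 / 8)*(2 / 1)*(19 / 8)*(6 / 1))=37791 / 40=944.78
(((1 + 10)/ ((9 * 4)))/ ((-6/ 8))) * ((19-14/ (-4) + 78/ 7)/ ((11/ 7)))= -157/ 18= -8.72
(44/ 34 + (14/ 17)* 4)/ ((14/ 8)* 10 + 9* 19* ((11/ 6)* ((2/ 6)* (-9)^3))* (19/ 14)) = -2184/ 49204273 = -0.00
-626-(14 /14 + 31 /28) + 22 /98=-123065 /196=-627.88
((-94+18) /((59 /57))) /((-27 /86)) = 233.87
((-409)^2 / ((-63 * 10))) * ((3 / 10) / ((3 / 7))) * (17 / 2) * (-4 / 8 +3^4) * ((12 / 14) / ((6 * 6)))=-65406871 / 21600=-3028.10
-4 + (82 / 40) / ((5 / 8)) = -18 / 25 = -0.72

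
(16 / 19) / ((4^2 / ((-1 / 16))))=-1 / 304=-0.00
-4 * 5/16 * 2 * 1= -5/2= -2.50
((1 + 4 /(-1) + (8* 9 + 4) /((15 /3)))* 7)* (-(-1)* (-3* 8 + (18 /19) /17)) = -3302418 /1615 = -2044.84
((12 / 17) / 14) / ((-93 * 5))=-2 / 18445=-0.00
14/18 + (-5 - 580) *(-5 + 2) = 15802/9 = 1755.78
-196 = -196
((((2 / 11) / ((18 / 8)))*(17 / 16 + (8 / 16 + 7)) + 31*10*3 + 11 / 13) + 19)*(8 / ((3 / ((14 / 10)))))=13701436 / 3861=3548.68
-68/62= -34/31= -1.10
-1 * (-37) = 37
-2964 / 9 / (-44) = 247 / 33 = 7.48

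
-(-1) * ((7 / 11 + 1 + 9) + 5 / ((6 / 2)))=406 / 33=12.30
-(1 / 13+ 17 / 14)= -235 / 182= -1.29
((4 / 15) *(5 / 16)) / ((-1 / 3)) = -1 / 4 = -0.25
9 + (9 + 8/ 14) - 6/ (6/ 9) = 67/ 7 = 9.57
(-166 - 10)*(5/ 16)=-55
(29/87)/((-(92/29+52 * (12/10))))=-145/28524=-0.01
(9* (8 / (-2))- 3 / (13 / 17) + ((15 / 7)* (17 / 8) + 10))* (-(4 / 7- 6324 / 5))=-102152039 / 3185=-32072.85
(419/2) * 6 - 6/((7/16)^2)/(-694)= 21373539/17003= 1257.05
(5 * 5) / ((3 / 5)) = 125 / 3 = 41.67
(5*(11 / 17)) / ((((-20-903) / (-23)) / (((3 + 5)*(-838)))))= -8480560 / 15691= -540.47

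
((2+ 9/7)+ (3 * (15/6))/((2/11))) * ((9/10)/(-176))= -11223/49280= -0.23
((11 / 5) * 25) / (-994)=-55 / 994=-0.06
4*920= 3680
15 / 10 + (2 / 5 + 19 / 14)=114 / 35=3.26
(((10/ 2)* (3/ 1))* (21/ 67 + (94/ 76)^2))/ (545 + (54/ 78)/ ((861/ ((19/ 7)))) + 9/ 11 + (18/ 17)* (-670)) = -2612782471299/ 15459568122508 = -0.17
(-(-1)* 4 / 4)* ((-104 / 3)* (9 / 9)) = -104 / 3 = -34.67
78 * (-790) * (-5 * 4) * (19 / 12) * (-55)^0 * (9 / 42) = 2926950 / 7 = 418135.71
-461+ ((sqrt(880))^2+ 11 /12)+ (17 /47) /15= 1184233 /2820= 419.94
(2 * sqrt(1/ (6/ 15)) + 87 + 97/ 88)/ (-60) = -1.52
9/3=3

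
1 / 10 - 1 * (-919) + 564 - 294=11891 / 10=1189.10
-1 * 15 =-15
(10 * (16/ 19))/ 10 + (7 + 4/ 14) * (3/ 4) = 3355/ 532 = 6.31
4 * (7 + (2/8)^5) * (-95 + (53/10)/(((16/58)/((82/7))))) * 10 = 261073473/7168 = 36422.08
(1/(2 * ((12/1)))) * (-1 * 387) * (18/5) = -1161/20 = -58.05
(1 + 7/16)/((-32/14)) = -161/256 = -0.63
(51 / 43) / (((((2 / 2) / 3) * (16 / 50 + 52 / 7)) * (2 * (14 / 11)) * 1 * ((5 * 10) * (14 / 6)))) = 1683 / 1088416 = 0.00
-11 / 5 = -2.20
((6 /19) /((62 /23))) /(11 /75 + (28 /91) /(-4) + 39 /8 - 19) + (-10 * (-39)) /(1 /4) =100732809840 /64572659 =1559.99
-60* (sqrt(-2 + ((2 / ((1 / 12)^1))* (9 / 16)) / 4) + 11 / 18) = -15* sqrt(22) - 110 / 3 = -107.02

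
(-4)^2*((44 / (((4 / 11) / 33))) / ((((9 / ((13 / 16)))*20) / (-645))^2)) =415912211 / 768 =541552.36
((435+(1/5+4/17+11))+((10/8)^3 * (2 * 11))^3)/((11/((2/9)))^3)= 222210244171/337819299840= 0.66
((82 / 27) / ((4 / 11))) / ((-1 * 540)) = -451 / 29160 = -0.02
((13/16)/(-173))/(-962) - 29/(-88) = 742527/2253152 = 0.33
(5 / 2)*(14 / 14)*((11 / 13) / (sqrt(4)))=55 / 52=1.06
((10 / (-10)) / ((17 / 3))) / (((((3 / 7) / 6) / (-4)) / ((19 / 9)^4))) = 7297976 / 37179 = 196.29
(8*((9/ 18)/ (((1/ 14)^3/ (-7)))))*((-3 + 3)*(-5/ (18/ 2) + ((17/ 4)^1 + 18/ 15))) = 0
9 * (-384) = -3456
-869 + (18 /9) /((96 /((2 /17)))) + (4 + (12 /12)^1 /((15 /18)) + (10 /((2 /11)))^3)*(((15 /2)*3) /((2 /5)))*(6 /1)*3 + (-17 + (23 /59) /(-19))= 77047786318709 /457368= 168459066.48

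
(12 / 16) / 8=3 / 32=0.09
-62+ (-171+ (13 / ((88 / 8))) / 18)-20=-50081 / 198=-252.93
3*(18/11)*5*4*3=3240/11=294.55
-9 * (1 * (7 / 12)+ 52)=-1893 / 4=-473.25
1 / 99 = 0.01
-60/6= -10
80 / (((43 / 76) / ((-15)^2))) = 1368000 / 43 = 31813.95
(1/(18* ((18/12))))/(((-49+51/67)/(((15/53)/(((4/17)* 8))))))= -5695/49333248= -0.00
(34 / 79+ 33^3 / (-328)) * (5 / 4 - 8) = 76352517 / 103648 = 736.65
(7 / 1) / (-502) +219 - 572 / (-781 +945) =4435385 / 20582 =215.50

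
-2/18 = -1/9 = -0.11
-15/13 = -1.15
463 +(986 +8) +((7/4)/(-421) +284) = 2931837/1684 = 1741.00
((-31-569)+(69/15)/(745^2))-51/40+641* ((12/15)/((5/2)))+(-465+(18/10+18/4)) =-18978635671/22201000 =-854.85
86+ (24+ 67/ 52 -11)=5215/ 52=100.29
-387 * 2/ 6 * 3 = -387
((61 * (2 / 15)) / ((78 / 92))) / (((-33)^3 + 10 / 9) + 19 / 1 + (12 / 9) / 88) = -123464 / 462250165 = -0.00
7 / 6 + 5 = 37 / 6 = 6.17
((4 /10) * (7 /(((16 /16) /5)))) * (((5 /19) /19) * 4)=0.78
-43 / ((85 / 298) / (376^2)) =-21312847.81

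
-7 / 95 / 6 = -7 / 570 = -0.01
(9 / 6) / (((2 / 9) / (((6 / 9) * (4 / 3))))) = 6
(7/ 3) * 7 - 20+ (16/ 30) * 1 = -47/ 15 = -3.13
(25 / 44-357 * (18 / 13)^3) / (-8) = 91554131 / 773344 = 118.39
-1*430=-430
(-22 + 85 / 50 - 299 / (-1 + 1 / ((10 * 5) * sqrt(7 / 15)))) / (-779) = -750393 / 2095510 - 230 * sqrt(105) / 209551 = -0.37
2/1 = 2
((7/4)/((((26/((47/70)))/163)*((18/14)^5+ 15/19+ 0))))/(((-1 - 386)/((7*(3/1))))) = -17124870791/184340669760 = -0.09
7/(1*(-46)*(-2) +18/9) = 7/94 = 0.07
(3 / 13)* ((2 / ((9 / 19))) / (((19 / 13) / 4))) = 8 / 3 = 2.67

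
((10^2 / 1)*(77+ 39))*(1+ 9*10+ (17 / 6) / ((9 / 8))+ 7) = 31482400 / 27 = 1166014.81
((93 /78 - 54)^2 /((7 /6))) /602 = 5655387 /1424332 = 3.97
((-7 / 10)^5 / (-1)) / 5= 16807 / 500000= 0.03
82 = 82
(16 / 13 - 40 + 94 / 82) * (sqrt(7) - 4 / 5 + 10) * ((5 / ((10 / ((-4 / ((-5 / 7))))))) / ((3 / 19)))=-245368508 / 39975 - 5334098 * sqrt(7) / 7995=-7903.24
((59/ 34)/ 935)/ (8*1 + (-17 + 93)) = 59/ 2670360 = 0.00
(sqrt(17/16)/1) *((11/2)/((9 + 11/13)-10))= -143 *sqrt(17)/16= -36.85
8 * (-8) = -64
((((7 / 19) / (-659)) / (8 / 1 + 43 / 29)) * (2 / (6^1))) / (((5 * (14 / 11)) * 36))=-29 / 338067000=-0.00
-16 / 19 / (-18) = 8 / 171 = 0.05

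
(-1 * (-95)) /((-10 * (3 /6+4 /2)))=-3.80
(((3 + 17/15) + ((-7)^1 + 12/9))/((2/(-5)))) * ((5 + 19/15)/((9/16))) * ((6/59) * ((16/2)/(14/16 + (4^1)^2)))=2.06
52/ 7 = 7.43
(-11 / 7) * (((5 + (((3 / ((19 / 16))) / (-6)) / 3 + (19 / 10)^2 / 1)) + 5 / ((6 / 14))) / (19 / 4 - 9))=420849 / 56525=7.45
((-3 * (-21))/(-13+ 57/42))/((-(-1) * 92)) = -441/7498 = -0.06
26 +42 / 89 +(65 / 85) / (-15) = 599623 / 22695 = 26.42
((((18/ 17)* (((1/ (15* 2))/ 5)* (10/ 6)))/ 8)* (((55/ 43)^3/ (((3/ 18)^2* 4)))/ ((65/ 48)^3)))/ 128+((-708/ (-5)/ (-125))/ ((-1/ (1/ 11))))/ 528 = 253471695637/ 898275850257500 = 0.00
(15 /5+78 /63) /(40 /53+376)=4717 /419328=0.01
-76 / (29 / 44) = -3344 / 29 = -115.31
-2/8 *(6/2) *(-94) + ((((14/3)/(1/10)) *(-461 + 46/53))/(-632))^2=85892518483/70123876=1224.87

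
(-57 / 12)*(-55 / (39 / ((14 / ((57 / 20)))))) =3850 / 117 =32.91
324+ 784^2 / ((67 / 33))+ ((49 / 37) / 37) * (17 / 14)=55596072701 / 183446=303065.06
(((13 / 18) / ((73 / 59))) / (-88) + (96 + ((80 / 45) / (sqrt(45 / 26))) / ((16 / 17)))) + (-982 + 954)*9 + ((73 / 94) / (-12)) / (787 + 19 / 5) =-31040742189 / 198970552 + 17*sqrt(130) / 135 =-154.57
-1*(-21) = 21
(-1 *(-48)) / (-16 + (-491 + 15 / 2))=-32 / 333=-0.10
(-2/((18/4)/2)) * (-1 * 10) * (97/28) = 1940/63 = 30.79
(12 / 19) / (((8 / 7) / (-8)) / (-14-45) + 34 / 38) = 1239 / 1760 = 0.70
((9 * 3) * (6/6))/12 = 9/4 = 2.25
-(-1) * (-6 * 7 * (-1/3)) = 14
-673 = -673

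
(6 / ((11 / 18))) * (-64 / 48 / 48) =-3 / 11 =-0.27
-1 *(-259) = 259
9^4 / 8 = 6561 / 8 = 820.12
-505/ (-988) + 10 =10385/ 988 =10.51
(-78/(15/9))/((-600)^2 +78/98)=-3822/29400065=-0.00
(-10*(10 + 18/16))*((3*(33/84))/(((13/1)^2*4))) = -14685/75712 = -0.19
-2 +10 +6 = 14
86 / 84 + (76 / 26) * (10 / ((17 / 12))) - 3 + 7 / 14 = 88909 / 4641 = 19.16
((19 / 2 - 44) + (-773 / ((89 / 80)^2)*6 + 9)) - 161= -62320933 / 15842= -3933.91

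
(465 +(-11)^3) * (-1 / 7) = 866 / 7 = 123.71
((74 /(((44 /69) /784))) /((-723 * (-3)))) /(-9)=-333592 /71577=-4.66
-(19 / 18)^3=-1.18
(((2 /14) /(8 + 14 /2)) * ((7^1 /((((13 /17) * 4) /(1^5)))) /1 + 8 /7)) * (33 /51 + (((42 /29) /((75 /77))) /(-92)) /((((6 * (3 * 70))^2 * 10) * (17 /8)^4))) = 11396270843148829 /538948469189812500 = 0.02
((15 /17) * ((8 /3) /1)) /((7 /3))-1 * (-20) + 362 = 45578 /119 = 383.01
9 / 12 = 3 / 4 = 0.75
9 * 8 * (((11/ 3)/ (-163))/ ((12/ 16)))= -352/ 163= -2.16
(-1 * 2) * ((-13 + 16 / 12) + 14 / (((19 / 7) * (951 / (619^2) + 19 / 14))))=6546004738 / 415722261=15.75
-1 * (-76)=76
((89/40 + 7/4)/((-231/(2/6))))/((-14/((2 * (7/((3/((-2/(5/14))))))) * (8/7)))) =-212/17325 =-0.01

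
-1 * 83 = -83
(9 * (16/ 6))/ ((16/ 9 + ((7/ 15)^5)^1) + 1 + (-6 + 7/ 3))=-18225000/ 658193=-27.69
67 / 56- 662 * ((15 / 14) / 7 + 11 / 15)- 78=-3901949 / 5880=-663.60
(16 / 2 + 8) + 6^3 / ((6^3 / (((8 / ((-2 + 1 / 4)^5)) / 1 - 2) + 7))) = 20.51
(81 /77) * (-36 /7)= -2916 /539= -5.41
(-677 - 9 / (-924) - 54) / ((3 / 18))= -675435 / 154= -4385.94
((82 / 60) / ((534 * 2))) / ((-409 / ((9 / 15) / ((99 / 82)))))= -1681 / 1081109700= -0.00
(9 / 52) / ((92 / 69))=27 / 208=0.13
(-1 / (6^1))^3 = -1 / 216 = -0.00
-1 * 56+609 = 553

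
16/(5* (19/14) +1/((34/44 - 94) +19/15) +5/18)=30589776/13483625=2.27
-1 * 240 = -240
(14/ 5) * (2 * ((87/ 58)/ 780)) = 7/ 650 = 0.01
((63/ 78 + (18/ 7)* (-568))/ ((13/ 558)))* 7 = -74123883/ 169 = -438602.86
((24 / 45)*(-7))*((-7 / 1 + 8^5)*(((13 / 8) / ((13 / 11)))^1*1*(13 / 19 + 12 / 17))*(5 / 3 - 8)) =1480583.08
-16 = -16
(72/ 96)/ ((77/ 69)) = 207/ 308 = 0.67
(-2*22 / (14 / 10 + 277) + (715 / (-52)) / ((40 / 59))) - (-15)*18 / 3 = 193657 / 2784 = 69.56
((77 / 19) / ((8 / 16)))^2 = 23716 / 361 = 65.70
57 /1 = 57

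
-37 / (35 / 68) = -71.89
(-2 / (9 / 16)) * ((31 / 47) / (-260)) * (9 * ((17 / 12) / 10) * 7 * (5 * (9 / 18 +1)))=3689 / 6110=0.60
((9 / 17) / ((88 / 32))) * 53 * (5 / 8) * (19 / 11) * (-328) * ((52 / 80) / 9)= -536731 / 2057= -260.93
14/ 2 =7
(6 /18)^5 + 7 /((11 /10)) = 17021 /2673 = 6.37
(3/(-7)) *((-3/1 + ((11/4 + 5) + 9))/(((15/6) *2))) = -33/28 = -1.18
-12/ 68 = -3/ 17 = -0.18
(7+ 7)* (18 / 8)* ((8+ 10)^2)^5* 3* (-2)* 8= -5398546446655488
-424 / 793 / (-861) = 424 / 682773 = 0.00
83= 83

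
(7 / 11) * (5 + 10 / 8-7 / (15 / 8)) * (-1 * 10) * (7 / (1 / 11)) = -7399 / 6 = -1233.17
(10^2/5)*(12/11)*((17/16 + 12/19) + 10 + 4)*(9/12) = 214695/836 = 256.81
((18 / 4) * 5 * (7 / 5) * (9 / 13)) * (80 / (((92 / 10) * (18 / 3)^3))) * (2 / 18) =175 / 1794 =0.10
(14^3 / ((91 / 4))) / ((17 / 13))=1568 / 17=92.24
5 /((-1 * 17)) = -0.29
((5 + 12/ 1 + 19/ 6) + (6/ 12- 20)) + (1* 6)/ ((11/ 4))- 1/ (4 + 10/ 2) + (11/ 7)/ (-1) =1.17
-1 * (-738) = 738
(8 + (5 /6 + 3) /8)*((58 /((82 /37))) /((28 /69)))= 10044353 /18368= 546.84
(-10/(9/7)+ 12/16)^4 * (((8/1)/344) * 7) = 28680064567/72223488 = 397.10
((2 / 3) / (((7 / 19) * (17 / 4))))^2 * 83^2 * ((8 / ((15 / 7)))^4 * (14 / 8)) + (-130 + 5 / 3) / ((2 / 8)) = 424039.80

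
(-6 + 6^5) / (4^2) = 3885 / 8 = 485.62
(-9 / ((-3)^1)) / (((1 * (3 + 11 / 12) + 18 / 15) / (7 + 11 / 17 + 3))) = 32580 / 5219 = 6.24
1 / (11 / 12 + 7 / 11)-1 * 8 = -1508 / 205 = -7.36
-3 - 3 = -6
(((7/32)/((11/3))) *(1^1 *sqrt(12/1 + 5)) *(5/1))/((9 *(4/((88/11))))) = 35 *sqrt(17)/528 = 0.27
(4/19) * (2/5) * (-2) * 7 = -112/95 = -1.18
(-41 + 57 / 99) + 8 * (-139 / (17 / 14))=-536422 / 561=-956.19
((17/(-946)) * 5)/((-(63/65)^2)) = 0.10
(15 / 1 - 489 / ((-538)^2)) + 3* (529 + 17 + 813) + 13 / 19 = 22507445593 / 5499436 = 4092.68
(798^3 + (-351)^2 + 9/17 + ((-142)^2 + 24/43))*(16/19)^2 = 95123653724672/263891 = 360465698.81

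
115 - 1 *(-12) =127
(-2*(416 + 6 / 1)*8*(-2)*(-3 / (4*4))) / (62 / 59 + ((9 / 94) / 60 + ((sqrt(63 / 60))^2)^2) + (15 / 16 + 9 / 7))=-9829730400 / 16996883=-578.33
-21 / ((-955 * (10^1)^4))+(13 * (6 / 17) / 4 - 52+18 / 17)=-8084074643 / 162350000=-49.79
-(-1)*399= 399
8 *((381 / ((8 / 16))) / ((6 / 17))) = 17272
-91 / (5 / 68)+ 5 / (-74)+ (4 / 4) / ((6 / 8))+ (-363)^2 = 144891259 / 1110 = 130532.67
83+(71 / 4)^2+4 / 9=57385 / 144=398.51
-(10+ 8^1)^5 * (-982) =1855555776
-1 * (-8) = 8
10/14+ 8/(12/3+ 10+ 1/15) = 1895/1477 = 1.28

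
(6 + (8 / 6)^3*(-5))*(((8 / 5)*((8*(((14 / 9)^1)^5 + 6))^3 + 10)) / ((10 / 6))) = -459500936550201914928736 / 46325504721296025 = -9918962.34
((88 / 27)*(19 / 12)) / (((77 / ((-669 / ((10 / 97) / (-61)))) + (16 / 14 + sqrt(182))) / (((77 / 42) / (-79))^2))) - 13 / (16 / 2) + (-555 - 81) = -41279674748103135117246551 / 64739735126311235360184 + 2157449312457711041*sqrt(182) / 140269426107007676613732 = -637.62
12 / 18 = 2 / 3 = 0.67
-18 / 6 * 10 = -30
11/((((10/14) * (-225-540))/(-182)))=14014/3825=3.66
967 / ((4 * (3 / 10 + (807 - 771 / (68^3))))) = 380069680 / 1269200913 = 0.30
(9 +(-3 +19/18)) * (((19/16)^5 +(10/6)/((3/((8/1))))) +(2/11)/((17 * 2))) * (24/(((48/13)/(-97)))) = -1924976593821307/63531122688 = -30299.74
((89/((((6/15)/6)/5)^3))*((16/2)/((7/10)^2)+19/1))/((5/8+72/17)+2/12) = 26517405375000/100499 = 263857405.30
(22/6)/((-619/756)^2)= 2095632/383161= 5.47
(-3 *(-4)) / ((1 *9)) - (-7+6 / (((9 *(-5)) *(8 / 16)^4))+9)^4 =1.33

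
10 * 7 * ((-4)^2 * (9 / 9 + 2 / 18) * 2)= 22400 / 9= 2488.89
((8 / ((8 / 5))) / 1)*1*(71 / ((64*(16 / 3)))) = 1.04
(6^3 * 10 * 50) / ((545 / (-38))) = -820800 / 109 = -7530.28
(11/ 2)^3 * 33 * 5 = 219615/ 8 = 27451.88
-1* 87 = -87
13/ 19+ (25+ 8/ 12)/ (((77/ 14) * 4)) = 211/ 114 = 1.85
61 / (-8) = -61 / 8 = -7.62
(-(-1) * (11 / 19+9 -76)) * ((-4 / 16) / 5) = 631 / 190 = 3.32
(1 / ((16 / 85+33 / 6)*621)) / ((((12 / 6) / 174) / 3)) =4930 / 66723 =0.07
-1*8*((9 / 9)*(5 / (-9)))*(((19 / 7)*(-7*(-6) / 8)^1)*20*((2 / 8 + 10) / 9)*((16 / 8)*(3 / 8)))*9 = 19475 / 2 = 9737.50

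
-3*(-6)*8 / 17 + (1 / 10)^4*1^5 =1440017 / 170000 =8.47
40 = 40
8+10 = 18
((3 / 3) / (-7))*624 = -624 / 7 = -89.14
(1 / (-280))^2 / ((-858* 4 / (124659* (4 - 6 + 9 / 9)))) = 41553 / 89689600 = 0.00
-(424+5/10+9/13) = -11055/26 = -425.19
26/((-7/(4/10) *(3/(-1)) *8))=13/210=0.06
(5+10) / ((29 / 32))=480 / 29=16.55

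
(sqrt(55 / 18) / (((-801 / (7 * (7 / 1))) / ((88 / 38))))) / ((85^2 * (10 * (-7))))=77 * sqrt(110) / 1649359125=0.00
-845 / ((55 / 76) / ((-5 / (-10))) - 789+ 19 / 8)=128440 / 119347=1.08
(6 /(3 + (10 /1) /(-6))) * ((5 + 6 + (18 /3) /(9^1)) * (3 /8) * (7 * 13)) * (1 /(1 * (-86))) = -28665 /1376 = -20.83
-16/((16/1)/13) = -13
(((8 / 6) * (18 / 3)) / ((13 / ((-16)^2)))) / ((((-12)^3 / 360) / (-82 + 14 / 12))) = 310400 / 117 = 2652.99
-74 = -74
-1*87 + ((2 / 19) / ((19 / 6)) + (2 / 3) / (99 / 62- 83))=-475396459 / 5465901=-86.97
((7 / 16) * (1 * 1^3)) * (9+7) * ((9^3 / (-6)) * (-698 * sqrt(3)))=593649 * sqrt(3)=1028230.23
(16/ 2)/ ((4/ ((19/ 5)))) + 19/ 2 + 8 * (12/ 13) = 3183/ 130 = 24.48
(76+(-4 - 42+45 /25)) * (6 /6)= 159 /5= 31.80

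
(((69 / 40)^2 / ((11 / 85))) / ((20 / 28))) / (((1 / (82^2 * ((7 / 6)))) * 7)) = 317461893 / 8800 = 36075.22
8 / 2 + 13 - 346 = -329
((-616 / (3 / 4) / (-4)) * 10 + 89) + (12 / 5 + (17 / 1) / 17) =32186 / 15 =2145.73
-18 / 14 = -9 / 7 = -1.29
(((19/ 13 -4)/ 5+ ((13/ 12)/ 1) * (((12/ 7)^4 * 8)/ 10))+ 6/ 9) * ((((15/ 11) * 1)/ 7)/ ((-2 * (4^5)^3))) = -3578815/ 5161264347086848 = -0.00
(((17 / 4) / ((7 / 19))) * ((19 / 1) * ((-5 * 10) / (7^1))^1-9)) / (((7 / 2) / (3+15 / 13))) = -8834373 / 4459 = -1981.25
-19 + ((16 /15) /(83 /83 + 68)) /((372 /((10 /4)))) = -19.00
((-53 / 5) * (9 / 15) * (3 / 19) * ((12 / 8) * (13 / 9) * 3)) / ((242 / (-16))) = 24804 / 57475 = 0.43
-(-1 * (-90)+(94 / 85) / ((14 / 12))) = -54114 / 595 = -90.95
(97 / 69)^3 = 912673 / 328509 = 2.78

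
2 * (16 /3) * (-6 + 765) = 8096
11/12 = 0.92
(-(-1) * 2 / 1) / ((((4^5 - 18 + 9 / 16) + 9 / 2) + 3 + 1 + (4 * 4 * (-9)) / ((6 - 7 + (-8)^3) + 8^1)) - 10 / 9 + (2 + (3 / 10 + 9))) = 145440 / 74577017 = 0.00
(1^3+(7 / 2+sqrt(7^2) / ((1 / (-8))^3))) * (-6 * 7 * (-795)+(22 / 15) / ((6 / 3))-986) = -3479782289 / 30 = -115992742.97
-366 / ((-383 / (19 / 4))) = 3477 / 766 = 4.54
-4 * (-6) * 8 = 192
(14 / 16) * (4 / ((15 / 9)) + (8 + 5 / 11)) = 4179 / 440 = 9.50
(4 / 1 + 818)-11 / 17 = 13963 / 17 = 821.35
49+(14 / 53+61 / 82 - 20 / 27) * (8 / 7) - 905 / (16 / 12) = -147720553 / 234684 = -629.44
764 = 764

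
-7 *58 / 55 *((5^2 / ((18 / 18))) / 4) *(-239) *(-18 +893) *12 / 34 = 636785625 / 187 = 3405270.72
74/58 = 37/29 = 1.28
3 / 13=0.23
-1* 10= -10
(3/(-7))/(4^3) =-3/448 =-0.01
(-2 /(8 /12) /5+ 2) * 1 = 7 /5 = 1.40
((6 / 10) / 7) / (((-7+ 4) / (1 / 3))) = -1 / 105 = -0.01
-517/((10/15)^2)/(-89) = 4653/356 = 13.07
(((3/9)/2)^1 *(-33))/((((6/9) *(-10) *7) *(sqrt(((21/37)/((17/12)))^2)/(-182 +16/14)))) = -1459909/27440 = -53.20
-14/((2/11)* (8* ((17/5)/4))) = -11.32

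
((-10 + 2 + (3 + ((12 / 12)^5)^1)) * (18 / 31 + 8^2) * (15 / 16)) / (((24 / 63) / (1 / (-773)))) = 315315 / 383408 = 0.82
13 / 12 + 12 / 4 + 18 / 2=157 / 12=13.08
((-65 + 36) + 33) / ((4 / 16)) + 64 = 80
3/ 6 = 1/ 2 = 0.50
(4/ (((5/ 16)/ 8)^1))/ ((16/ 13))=416/ 5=83.20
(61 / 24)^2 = 3721 / 576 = 6.46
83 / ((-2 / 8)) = -332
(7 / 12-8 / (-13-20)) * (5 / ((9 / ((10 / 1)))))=2725 / 594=4.59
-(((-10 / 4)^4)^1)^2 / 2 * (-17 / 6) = 6640625 / 3072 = 2161.66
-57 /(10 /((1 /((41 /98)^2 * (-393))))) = 91238 /1101055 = 0.08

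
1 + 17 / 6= 23 / 6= 3.83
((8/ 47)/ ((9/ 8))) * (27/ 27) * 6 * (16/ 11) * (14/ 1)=28672/ 1551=18.49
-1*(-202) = 202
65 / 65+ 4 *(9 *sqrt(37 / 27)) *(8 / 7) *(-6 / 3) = 1 - 64 *sqrt(111) / 7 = -95.33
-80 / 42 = -40 / 21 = -1.90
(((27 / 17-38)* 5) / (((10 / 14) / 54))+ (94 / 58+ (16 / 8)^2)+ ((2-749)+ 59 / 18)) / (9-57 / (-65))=-8364753605 / 5697108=-1468.25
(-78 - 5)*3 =-249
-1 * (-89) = 89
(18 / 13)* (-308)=-5544 / 13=-426.46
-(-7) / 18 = 7 / 18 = 0.39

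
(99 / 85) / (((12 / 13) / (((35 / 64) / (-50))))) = -3003 / 217600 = -0.01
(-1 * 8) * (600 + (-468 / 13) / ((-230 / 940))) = -137472 / 23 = -5977.04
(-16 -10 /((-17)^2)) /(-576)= 2317 /83232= 0.03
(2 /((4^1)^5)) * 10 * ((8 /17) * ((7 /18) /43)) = 35 /421056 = 0.00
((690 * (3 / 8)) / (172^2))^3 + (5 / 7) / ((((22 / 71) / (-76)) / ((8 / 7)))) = -178835029483433748895 / 893180885968093184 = -200.22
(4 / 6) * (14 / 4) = 7 / 3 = 2.33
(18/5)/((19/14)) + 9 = 1107/95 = 11.65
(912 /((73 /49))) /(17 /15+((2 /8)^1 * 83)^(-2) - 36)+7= -2776851203 /262997611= -10.56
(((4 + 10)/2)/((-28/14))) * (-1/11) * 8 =28/11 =2.55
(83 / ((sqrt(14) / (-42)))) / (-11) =249 * sqrt(14) / 11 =84.70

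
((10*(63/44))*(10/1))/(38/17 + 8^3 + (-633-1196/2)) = -5355/26807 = -0.20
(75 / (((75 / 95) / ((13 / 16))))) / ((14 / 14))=1235 / 16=77.19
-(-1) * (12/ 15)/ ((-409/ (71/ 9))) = -284/ 18405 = -0.02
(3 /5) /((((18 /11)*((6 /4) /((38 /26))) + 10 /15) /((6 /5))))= 11286 /36775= 0.31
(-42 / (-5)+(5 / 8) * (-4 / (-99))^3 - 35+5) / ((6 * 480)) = -26198023 / 3493076400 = -0.01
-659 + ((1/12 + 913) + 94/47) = 3073/12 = 256.08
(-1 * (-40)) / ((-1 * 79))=-0.51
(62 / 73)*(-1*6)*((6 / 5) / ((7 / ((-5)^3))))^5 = 28248750000000 / 1226911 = 23024286.20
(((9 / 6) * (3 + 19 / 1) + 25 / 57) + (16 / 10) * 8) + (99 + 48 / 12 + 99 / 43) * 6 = 8309534 / 12255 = 678.05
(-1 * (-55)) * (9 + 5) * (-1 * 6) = -4620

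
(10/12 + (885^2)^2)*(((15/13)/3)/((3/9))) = 18403242018775/26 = 707817000722.12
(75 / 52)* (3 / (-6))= -75 / 104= -0.72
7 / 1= 7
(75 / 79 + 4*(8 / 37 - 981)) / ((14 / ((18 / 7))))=-103180941 / 143227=-720.40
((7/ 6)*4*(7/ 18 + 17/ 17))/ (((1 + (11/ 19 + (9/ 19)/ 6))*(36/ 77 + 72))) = 7315/ 135594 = 0.05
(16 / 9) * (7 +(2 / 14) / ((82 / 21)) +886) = 585832 / 369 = 1587.62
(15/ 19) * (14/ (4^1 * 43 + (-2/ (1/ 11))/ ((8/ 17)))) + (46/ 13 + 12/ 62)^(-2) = 1148688237/ 7177376768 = 0.16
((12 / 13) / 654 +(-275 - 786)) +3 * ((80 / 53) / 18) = -238989485 / 225303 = -1060.75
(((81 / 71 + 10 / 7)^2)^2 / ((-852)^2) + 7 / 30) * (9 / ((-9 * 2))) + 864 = 382613090581096412227 / 442899045639822240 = 863.88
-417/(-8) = 52.12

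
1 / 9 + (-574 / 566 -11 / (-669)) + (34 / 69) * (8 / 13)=-99067795 / 169826319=-0.58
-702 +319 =-383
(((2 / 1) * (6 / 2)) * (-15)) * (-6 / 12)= 45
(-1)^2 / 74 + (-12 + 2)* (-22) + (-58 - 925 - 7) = -56979 / 74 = -769.99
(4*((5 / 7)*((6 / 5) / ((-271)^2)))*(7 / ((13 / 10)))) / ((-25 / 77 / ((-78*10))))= 0.60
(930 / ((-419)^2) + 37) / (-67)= -6496687 / 11762587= -0.55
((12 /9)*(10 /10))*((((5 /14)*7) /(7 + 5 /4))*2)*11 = 80 /9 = 8.89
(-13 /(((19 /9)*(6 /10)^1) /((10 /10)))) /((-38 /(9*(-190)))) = -8775 /19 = -461.84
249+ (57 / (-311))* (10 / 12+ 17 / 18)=232013 / 933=248.67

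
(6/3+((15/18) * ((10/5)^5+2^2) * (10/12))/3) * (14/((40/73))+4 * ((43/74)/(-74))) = 21659669/82140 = 263.69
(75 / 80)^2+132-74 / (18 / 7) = 239849 / 2304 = 104.10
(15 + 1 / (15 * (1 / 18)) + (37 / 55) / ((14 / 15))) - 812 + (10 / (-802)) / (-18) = -1104733787 / 1389465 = -795.08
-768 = -768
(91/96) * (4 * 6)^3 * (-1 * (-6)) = 78624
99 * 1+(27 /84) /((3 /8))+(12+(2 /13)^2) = 132355 /1183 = 111.88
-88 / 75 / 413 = -88 / 30975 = -0.00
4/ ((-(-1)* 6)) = 2/ 3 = 0.67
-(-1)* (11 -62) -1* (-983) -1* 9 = 923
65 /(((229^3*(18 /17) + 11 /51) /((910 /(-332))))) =-88725 /6332269366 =-0.00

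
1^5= 1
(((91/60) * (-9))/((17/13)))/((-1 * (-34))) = -3549/11560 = -0.31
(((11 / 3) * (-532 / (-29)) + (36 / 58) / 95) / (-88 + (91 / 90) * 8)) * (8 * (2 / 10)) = -3335964 / 2476745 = -1.35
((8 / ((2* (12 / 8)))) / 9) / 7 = 8 / 189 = 0.04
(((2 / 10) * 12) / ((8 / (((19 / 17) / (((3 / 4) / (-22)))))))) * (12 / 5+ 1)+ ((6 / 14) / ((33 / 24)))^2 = -4942244 / 148225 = -33.34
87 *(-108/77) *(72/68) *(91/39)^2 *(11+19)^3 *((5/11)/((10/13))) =-23085972000/2057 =-11223126.88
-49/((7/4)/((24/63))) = -10.67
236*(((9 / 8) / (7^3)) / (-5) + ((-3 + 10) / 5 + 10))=9227541 / 3430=2690.25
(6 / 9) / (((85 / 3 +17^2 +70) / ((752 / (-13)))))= -752 / 7553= -0.10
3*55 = 165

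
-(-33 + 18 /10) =156 /5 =31.20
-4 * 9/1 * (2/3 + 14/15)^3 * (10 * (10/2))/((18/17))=-34816/5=-6963.20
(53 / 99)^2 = 2809 / 9801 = 0.29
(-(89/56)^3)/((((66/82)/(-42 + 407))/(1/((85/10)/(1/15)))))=-2109972217/147780864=-14.28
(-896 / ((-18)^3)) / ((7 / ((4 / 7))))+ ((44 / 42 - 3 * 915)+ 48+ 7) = -13721660 / 5103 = -2688.94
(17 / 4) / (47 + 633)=1 / 160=0.01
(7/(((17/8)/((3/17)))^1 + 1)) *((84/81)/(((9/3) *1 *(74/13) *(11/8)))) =81536/3439557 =0.02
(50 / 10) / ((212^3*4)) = 5 / 38112512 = 0.00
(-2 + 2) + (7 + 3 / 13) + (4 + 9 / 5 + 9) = 1432 / 65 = 22.03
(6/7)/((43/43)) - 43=-295/7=-42.14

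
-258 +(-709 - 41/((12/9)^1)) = -3991/4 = -997.75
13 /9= 1.44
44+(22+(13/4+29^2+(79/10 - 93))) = 16503/20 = 825.15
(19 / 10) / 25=0.08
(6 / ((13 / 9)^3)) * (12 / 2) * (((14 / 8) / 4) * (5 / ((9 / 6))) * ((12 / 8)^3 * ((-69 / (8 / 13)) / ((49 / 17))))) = -346322385 / 151424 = -2287.10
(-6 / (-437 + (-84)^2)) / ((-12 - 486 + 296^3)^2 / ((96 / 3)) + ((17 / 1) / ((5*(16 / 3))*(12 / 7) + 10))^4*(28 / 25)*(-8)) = -1735080750000 / 40229481125338852623311584787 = -0.00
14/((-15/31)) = -434/15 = -28.93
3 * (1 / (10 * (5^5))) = 0.00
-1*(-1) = 1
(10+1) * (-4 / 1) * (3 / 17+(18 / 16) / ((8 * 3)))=-2673 / 272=-9.83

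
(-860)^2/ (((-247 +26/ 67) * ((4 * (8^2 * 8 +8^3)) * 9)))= -3097075/ 38068992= -0.08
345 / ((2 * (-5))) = -69 / 2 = -34.50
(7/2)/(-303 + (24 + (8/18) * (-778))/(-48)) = -189/16000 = -0.01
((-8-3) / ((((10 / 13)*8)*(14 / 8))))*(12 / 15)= -143 / 175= -0.82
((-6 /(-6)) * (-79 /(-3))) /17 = 79 /51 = 1.55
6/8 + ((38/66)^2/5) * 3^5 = 40803/2420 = 16.86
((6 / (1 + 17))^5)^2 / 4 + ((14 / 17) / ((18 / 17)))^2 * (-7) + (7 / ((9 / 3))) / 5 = -4449811 / 1180980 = -3.77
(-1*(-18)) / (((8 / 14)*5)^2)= 441 / 200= 2.20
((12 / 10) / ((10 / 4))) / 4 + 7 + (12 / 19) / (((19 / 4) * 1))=65458 / 9025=7.25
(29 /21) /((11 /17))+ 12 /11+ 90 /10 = 2824 /231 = 12.23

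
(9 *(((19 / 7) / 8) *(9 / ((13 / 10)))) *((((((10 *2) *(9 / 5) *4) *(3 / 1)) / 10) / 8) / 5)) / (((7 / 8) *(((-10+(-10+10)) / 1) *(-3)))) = 13851 / 15925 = 0.87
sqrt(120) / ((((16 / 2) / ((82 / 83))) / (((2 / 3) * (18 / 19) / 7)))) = 246 * sqrt(30) / 11039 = 0.12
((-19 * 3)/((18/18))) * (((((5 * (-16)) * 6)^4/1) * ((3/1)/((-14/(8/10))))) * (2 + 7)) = 32678608896000/7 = 4668372699428.57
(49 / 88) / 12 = 49 / 1056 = 0.05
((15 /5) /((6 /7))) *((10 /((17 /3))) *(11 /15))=77 /17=4.53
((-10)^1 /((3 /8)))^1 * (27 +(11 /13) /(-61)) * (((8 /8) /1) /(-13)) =1712000 /30927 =55.36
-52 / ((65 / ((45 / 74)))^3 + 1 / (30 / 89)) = -379080 / 8902792907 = -0.00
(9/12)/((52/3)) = 9/208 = 0.04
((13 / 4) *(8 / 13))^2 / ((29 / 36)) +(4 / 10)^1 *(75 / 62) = 4899 / 899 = 5.45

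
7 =7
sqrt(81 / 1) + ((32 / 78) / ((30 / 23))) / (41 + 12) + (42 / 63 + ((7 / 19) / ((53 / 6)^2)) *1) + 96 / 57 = 354730193 / 31222035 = 11.36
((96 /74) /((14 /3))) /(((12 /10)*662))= 30 /85729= 0.00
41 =41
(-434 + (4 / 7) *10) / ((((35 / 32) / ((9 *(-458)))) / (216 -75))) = 55758195072 / 245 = 227584469.68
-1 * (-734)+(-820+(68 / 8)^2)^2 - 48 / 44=98535883 / 176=559862.97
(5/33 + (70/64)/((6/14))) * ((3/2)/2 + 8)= 23.66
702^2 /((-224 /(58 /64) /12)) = -10718487 /448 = -23925.19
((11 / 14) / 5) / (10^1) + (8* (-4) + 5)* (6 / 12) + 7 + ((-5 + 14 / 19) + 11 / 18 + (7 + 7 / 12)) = -152797 / 59850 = -2.55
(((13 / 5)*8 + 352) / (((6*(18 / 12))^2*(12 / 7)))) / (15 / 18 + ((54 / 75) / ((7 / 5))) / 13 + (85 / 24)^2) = 18997888 / 94935861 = 0.20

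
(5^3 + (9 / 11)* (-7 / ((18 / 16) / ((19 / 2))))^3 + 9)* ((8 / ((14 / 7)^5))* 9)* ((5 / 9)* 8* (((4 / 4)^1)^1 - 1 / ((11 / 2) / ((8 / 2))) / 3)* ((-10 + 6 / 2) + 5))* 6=150449374000 / 9801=15350410.57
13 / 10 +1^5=23 / 10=2.30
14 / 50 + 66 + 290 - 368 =-11.72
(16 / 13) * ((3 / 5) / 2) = 24 / 65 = 0.37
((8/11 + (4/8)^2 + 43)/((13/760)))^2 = 135166522500/20449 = 6609933.13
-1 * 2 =-2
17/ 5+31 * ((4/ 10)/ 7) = 181/ 35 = 5.17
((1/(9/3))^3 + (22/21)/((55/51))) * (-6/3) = -1906/945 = -2.02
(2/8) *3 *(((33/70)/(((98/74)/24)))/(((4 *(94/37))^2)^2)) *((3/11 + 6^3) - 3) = 2196192462147/17139001169920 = 0.13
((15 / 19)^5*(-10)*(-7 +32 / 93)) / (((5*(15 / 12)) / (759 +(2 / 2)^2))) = 10027800000 / 4039951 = 2482.16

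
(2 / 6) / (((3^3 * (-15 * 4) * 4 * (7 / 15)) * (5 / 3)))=-1 / 15120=-0.00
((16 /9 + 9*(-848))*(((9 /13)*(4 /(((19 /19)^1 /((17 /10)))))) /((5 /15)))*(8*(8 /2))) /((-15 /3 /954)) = 213834719232 /325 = 657952982.25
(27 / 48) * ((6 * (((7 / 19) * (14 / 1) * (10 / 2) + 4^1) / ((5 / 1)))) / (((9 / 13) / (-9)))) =-99333 / 380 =-261.40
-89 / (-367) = 0.24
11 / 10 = 1.10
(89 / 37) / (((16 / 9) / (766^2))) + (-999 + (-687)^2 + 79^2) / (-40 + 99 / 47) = 205944260593 / 263588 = 781311.22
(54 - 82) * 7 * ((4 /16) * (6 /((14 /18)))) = -378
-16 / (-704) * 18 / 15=3 / 110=0.03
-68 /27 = -2.52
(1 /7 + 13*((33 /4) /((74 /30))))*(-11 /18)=-497123 /18648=-26.66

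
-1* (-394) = 394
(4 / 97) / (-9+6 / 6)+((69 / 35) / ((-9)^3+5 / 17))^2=-93862343087 / 18235186790800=-0.01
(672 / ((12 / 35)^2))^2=294122500 / 9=32680277.78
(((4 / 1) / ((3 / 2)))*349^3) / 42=170034196 / 63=2698955.49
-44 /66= -2 /3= -0.67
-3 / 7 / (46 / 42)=-9 / 23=-0.39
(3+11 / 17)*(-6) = -372 / 17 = -21.88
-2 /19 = -0.11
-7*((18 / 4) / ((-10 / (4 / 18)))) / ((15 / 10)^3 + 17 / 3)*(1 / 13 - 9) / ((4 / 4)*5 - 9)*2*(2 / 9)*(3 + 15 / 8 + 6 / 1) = 1682 / 2015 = 0.83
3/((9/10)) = 10/3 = 3.33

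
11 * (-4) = -44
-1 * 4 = -4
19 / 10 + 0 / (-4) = 19 / 10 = 1.90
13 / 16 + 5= 93 / 16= 5.81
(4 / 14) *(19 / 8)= 19 / 28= 0.68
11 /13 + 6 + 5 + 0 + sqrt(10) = sqrt(10) + 154 /13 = 15.01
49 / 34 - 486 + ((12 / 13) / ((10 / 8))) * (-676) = -167239 / 170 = -983.76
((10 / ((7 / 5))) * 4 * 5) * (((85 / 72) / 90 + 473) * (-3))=-10946875 / 54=-202719.91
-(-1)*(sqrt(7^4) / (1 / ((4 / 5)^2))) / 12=196 / 75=2.61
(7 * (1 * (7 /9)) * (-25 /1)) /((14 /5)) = -875 /18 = -48.61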